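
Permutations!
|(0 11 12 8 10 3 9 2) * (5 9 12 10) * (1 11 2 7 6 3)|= 42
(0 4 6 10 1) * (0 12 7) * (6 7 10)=[4, 12, 2, 3, 7, 5, 6, 0, 8, 9, 1, 11, 10]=(0 4 7)(1 12 10)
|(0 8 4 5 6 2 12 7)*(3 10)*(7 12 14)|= |(0 8 4 5 6 2 14 7)(3 10)|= 8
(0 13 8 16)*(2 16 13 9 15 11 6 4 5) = [9, 1, 16, 3, 5, 2, 4, 7, 13, 15, 10, 6, 12, 8, 14, 11, 0] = (0 9 15 11 6 4 5 2 16)(8 13)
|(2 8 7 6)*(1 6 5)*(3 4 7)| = |(1 6 2 8 3 4 7 5)| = 8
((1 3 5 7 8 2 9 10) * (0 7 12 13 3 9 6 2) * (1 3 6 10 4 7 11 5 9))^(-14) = (0 8 7 4 9 3 10 2 6 13 12 5 11)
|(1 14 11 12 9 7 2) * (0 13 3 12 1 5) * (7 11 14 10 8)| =|(14)(0 13 3 12 9 11 1 10 8 7 2 5)| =12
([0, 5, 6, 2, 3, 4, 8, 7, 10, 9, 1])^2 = (1 4 2 8)(3 6 10 5)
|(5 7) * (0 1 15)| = |(0 1 15)(5 7)| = 6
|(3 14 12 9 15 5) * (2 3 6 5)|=6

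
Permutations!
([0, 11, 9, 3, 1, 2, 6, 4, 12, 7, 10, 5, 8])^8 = (12)(1 11 5 2 9 7 4)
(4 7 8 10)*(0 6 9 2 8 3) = (0 6 9 2 8 10 4 7 3) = [6, 1, 8, 0, 7, 5, 9, 3, 10, 2, 4]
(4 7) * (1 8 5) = (1 8 5)(4 7) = [0, 8, 2, 3, 7, 1, 6, 4, 5]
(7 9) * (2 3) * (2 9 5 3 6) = [0, 1, 6, 9, 4, 3, 2, 5, 8, 7] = (2 6)(3 9 7 5)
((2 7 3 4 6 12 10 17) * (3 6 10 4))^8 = (2 7 6 12 4 10 17)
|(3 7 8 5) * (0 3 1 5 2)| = |(0 3 7 8 2)(1 5)| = 10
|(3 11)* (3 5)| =3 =|(3 11 5)|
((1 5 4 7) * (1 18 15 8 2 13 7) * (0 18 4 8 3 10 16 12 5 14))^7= (0 5 14 12 1 16 4 10 7 3 13 15 2 18 8)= ((0 18 15 3 10 16 12 5 8 2 13 7 4 1 14))^7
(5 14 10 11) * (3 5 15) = (3 5 14 10 11 15) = [0, 1, 2, 5, 4, 14, 6, 7, 8, 9, 11, 15, 12, 13, 10, 3]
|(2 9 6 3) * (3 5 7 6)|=3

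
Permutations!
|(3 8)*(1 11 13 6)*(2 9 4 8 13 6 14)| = 21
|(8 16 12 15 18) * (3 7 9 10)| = 20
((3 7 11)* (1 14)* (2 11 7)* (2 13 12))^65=((1 14)(2 11 3 13 12))^65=(1 14)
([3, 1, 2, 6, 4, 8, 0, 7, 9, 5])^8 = (0 6 3)(5 9 8)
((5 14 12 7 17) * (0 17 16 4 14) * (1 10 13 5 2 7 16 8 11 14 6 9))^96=(17)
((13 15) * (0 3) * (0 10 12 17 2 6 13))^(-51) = (0 12 6)(2 15 10)(3 17 13)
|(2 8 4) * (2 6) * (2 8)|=3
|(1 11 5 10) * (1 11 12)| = |(1 12)(5 10 11)| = 6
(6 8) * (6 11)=(6 8 11)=[0, 1, 2, 3, 4, 5, 8, 7, 11, 9, 10, 6]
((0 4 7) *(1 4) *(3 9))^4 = ((0 1 4 7)(3 9))^4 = (9)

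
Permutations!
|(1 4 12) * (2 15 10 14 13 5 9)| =21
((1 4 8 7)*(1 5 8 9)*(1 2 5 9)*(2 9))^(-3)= (9)(1 4)(2 5 8 7)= ((9)(1 4)(2 5 8 7))^(-3)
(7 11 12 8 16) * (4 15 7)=(4 15 7 11 12 8 16)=[0, 1, 2, 3, 15, 5, 6, 11, 16, 9, 10, 12, 8, 13, 14, 7, 4]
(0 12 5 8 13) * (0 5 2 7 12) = (2 7 12)(5 8 13) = [0, 1, 7, 3, 4, 8, 6, 12, 13, 9, 10, 11, 2, 5]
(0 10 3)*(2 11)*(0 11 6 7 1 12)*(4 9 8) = [10, 12, 6, 11, 9, 5, 7, 1, 4, 8, 3, 2, 0] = (0 10 3 11 2 6 7 1 12)(4 9 8)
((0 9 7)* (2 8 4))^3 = (9)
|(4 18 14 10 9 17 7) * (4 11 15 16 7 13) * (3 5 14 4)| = |(3 5 14 10 9 17 13)(4 18)(7 11 15 16)| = 28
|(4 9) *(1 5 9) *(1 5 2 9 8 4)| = |(1 2 9)(4 5 8)| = 3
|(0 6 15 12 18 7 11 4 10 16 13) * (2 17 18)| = |(0 6 15 12 2 17 18 7 11 4 10 16 13)| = 13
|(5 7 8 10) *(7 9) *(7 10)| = 6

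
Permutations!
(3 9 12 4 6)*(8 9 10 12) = (3 10 12 4 6)(8 9) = [0, 1, 2, 10, 6, 5, 3, 7, 9, 8, 12, 11, 4]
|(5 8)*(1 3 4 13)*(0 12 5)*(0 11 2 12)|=|(1 3 4 13)(2 12 5 8 11)|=20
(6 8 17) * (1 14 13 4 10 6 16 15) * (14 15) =[0, 15, 2, 3, 10, 5, 8, 7, 17, 9, 6, 11, 12, 4, 13, 1, 14, 16] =(1 15)(4 10 6 8 17 16 14 13)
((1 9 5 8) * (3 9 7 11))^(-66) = (1 9 7 5 11 8 3) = ((1 7 11 3 9 5 8))^(-66)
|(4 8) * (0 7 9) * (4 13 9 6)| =|(0 7 6 4 8 13 9)| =7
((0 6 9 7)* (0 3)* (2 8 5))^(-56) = (0 3 7 9 6)(2 8 5)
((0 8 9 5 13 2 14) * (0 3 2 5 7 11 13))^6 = ((0 8 9 7 11 13 5)(2 14 3))^6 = (14)(0 5 13 11 7 9 8)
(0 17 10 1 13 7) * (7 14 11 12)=(0 17 10 1 13 14 11 12 7)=[17, 13, 2, 3, 4, 5, 6, 0, 8, 9, 1, 12, 7, 14, 11, 15, 16, 10]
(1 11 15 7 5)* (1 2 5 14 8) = (1 11 15 7 14 8)(2 5) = [0, 11, 5, 3, 4, 2, 6, 14, 1, 9, 10, 15, 12, 13, 8, 7]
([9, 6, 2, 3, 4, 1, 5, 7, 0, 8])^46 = (0 9 8)(1 6 5)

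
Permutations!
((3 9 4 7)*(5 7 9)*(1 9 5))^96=(9)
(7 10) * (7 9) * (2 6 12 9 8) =(2 6 12 9 7 10 8) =[0, 1, 6, 3, 4, 5, 12, 10, 2, 7, 8, 11, 9]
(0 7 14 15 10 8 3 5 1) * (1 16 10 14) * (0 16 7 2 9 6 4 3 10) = (0 2 9 6 4 3 5 7 1 16)(8 10)(14 15) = [2, 16, 9, 5, 3, 7, 4, 1, 10, 6, 8, 11, 12, 13, 15, 14, 0]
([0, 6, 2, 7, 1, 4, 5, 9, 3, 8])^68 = [0, 1, 2, 3, 4, 5, 6, 7, 8, 9]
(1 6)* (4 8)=(1 6)(4 8)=[0, 6, 2, 3, 8, 5, 1, 7, 4]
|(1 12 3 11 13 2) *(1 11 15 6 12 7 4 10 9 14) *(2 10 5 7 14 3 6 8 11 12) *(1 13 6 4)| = 15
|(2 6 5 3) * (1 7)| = 4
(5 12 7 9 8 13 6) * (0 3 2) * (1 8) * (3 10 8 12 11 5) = (0 10 8 13 6 3 2)(1 12 7 9)(5 11) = [10, 12, 0, 2, 4, 11, 3, 9, 13, 1, 8, 5, 7, 6]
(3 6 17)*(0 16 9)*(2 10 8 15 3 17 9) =(17)(0 16 2 10 8 15 3 6 9) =[16, 1, 10, 6, 4, 5, 9, 7, 15, 0, 8, 11, 12, 13, 14, 3, 2, 17]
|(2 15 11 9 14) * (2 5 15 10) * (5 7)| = |(2 10)(5 15 11 9 14 7)| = 6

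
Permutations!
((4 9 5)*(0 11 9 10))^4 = (0 4 9)(5 11 10)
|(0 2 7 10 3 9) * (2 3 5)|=|(0 3 9)(2 7 10 5)|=12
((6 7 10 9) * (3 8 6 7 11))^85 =(3 8 6 11)(7 10 9)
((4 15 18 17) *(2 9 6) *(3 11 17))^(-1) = (2 6 9)(3 18 15 4 17 11)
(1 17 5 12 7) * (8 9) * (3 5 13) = (1 17 13 3 5 12 7)(8 9) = [0, 17, 2, 5, 4, 12, 6, 1, 9, 8, 10, 11, 7, 3, 14, 15, 16, 13]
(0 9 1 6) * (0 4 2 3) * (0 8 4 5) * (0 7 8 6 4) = (0 9 1 4 2 3 6 5 7 8) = [9, 4, 3, 6, 2, 7, 5, 8, 0, 1]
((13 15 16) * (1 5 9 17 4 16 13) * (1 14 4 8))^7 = (1 9 8 5 17)(4 16 14)(13 15)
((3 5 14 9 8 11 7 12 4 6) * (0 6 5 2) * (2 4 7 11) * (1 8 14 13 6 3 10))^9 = ((0 3 4 5 13 6 10 1 8 2)(7 12)(9 14))^9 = (0 2 8 1 10 6 13 5 4 3)(7 12)(9 14)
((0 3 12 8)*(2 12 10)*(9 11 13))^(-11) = (0 3 10 2 12 8)(9 11 13)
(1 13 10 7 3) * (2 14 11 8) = (1 13 10 7 3)(2 14 11 8) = [0, 13, 14, 1, 4, 5, 6, 3, 2, 9, 7, 8, 12, 10, 11]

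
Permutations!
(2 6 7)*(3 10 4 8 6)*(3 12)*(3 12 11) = [0, 1, 11, 10, 8, 5, 7, 2, 6, 9, 4, 3, 12] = (12)(2 11 3 10 4 8 6 7)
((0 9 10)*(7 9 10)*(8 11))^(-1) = ((0 10)(7 9)(8 11))^(-1) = (0 10)(7 9)(8 11)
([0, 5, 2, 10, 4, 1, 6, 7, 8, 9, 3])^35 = [0, 5, 2, 10, 4, 1, 6, 7, 8, 9, 3]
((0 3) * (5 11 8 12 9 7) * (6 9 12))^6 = ((12)(0 3)(5 11 8 6 9 7))^6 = (12)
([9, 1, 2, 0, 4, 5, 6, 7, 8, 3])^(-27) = [0, 1, 2, 3, 4, 5, 6, 7, 8, 9]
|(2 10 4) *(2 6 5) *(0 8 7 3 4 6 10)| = |(0 8 7 3 4 10 6 5 2)| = 9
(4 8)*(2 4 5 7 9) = [0, 1, 4, 3, 8, 7, 6, 9, 5, 2] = (2 4 8 5 7 9)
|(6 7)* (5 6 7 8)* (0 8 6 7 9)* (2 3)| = |(0 8 5 7 9)(2 3)| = 10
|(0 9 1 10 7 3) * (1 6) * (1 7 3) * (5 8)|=14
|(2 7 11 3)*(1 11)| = 5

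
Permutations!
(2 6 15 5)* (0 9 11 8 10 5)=(0 9 11 8 10 5 2 6 15)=[9, 1, 6, 3, 4, 2, 15, 7, 10, 11, 5, 8, 12, 13, 14, 0]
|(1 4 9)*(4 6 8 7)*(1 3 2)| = 8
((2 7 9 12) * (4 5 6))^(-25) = (2 12 9 7)(4 6 5) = ((2 7 9 12)(4 5 6))^(-25)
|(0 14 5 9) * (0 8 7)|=6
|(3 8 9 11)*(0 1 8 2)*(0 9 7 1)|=12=|(1 8 7)(2 9 11 3)|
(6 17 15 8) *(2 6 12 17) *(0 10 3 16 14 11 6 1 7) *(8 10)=(0 8 12 17 15 10 3 16 14 11 6 2 1 7)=[8, 7, 1, 16, 4, 5, 2, 0, 12, 9, 3, 6, 17, 13, 11, 10, 14, 15]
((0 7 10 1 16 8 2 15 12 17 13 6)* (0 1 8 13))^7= ((0 7 10 8 2 15 12 17)(1 16 13 6))^7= (0 17 12 15 2 8 10 7)(1 6 13 16)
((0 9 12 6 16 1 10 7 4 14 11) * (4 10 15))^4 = (0 16 14 12 15)(1 11 6 4 9)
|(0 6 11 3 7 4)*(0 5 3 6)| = 4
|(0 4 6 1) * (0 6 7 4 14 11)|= 6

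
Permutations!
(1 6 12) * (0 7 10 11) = (0 7 10 11)(1 6 12) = [7, 6, 2, 3, 4, 5, 12, 10, 8, 9, 11, 0, 1]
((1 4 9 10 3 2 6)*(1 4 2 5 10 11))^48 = (11)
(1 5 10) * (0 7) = (0 7)(1 5 10) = [7, 5, 2, 3, 4, 10, 6, 0, 8, 9, 1]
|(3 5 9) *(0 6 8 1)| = |(0 6 8 1)(3 5 9)| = 12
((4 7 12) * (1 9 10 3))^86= ((1 9 10 3)(4 7 12))^86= (1 10)(3 9)(4 12 7)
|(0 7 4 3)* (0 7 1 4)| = |(0 1 4 3 7)| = 5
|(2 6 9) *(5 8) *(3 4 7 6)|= 6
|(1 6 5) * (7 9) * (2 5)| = |(1 6 2 5)(7 9)| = 4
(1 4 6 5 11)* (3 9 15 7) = [0, 4, 2, 9, 6, 11, 5, 3, 8, 15, 10, 1, 12, 13, 14, 7] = (1 4 6 5 11)(3 9 15 7)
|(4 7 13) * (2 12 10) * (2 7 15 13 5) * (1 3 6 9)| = 60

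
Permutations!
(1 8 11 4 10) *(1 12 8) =(4 10 12 8 11) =[0, 1, 2, 3, 10, 5, 6, 7, 11, 9, 12, 4, 8]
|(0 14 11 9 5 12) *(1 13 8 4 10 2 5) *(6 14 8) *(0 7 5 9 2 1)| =|(0 8 4 10 1 13 6 14 11 2 9)(5 12 7)| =33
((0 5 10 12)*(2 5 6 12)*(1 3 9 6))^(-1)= (0 12 6 9 3 1)(2 10 5)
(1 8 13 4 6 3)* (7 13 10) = (1 8 10 7 13 4 6 3) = [0, 8, 2, 1, 6, 5, 3, 13, 10, 9, 7, 11, 12, 4]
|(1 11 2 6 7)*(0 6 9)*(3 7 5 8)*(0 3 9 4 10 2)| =|(0 6 5 8 9 3 7 1 11)(2 4 10)| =9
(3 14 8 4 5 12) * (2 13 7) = (2 13 7)(3 14 8 4 5 12) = [0, 1, 13, 14, 5, 12, 6, 2, 4, 9, 10, 11, 3, 7, 8]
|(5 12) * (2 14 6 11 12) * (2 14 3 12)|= 7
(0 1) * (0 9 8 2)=(0 1 9 8 2)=[1, 9, 0, 3, 4, 5, 6, 7, 2, 8]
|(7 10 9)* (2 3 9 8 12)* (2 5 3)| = |(3 9 7 10 8 12 5)| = 7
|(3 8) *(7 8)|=|(3 7 8)|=3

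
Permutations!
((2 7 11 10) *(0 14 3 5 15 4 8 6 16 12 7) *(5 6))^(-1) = ((0 14 3 6 16 12 7 11 10 2)(4 8 5 15))^(-1) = (0 2 10 11 7 12 16 6 3 14)(4 15 5 8)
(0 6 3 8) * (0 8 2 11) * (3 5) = [6, 1, 11, 2, 4, 3, 5, 7, 8, 9, 10, 0] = (0 6 5 3 2 11)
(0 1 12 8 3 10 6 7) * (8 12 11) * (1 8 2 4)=(12)(0 8 3 10 6 7)(1 11 2 4)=[8, 11, 4, 10, 1, 5, 7, 0, 3, 9, 6, 2, 12]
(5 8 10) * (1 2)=(1 2)(5 8 10)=[0, 2, 1, 3, 4, 8, 6, 7, 10, 9, 5]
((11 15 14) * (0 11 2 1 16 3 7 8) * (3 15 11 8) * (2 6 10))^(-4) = (1 14 2 15 10 16 6)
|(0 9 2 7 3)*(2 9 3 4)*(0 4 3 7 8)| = |(9)(0 7 3 4 2 8)| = 6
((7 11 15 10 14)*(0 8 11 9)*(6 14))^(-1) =(0 9 7 14 6 10 15 11 8)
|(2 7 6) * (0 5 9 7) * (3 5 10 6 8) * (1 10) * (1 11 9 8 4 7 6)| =30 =|(0 11 9 6 2)(1 10)(3 5 8)(4 7)|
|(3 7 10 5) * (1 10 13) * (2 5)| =7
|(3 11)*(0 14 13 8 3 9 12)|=8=|(0 14 13 8 3 11 9 12)|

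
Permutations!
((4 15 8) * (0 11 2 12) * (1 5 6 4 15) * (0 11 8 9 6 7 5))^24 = ((0 8 15 9 6 4 1)(2 12 11)(5 7))^24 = (0 9 1 15 4 8 6)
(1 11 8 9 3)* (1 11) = (3 11 8 9) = [0, 1, 2, 11, 4, 5, 6, 7, 9, 3, 10, 8]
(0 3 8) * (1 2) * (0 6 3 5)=(0 5)(1 2)(3 8 6)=[5, 2, 1, 8, 4, 0, 3, 7, 6]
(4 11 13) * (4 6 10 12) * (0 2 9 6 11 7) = (0 2 9 6 10 12 4 7)(11 13) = [2, 1, 9, 3, 7, 5, 10, 0, 8, 6, 12, 13, 4, 11]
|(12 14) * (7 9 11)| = |(7 9 11)(12 14)| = 6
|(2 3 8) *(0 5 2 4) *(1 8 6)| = 8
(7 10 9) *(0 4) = [4, 1, 2, 3, 0, 5, 6, 10, 8, 7, 9] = (0 4)(7 10 9)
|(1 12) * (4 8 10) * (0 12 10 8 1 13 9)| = |(0 12 13 9)(1 10 4)| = 12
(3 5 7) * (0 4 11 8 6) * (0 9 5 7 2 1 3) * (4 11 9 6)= (0 11 8 4 9 5 2 1 3 7)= [11, 3, 1, 7, 9, 2, 6, 0, 4, 5, 10, 8]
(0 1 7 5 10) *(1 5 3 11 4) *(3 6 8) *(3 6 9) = [5, 7, 2, 11, 1, 10, 8, 9, 6, 3, 0, 4] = (0 5 10)(1 7 9 3 11 4)(6 8)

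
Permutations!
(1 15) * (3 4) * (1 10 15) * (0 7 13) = [7, 1, 2, 4, 3, 5, 6, 13, 8, 9, 15, 11, 12, 0, 14, 10] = (0 7 13)(3 4)(10 15)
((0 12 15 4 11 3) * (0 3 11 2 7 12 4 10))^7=((0 4 2 7 12 15 10))^7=(15)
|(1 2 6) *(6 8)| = 4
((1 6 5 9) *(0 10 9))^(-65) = ((0 10 9 1 6 5))^(-65) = (0 10 9 1 6 5)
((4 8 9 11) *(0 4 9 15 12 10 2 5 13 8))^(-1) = (0 4)(2 10 12 15 8 13 5)(9 11)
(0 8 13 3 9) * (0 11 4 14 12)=(0 8 13 3 9 11 4 14 12)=[8, 1, 2, 9, 14, 5, 6, 7, 13, 11, 10, 4, 0, 3, 12]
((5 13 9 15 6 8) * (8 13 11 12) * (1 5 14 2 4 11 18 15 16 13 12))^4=(1 6 2 5 12 4 18 8 11 15 14)(9 16 13)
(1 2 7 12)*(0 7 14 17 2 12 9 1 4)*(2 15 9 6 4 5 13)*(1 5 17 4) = (0 7 6 1 12 17 15 9 5 13 2 14 4) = [7, 12, 14, 3, 0, 13, 1, 6, 8, 5, 10, 11, 17, 2, 4, 9, 16, 15]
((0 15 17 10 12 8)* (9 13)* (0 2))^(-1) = (0 2 8 12 10 17 15)(9 13)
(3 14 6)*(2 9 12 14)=(2 9 12 14 6 3)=[0, 1, 9, 2, 4, 5, 3, 7, 8, 12, 10, 11, 14, 13, 6]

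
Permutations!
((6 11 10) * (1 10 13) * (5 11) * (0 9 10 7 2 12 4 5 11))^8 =(0 2 11)(1 10 4)(5 7 6)(9 12 13)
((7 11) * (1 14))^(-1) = (1 14)(7 11)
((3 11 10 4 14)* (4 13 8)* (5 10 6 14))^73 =((3 11 6 14)(4 5 10 13 8))^73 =(3 11 6 14)(4 13 5 8 10)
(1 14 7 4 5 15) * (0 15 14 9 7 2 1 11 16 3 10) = (0 15 11 16 3 10)(1 9 7 4 5 14 2) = [15, 9, 1, 10, 5, 14, 6, 4, 8, 7, 0, 16, 12, 13, 2, 11, 3]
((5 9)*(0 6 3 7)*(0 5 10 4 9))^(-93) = (10)(0 3 5 6 7)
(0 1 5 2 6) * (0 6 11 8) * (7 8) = [1, 5, 11, 3, 4, 2, 6, 8, 0, 9, 10, 7] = (0 1 5 2 11 7 8)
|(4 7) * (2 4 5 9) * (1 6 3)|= 15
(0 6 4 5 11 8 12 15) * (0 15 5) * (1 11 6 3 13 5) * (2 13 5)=(15)(0 3 5 6 4)(1 11 8 12)(2 13)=[3, 11, 13, 5, 0, 6, 4, 7, 12, 9, 10, 8, 1, 2, 14, 15]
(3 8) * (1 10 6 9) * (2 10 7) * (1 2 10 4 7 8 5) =(1 8 3 5)(2 4 7 10 6 9) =[0, 8, 4, 5, 7, 1, 9, 10, 3, 2, 6]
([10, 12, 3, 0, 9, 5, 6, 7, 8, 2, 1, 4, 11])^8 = [3, 10, 9, 2, 11, 5, 6, 7, 8, 4, 0, 12, 1]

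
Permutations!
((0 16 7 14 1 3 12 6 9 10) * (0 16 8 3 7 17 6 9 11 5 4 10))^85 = (1 7 14)(4 10 16 17 6 11 5)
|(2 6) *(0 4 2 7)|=5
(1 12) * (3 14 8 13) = (1 12)(3 14 8 13) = [0, 12, 2, 14, 4, 5, 6, 7, 13, 9, 10, 11, 1, 3, 8]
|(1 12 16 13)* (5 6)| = |(1 12 16 13)(5 6)| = 4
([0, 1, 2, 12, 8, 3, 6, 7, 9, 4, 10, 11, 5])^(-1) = (3 5 12)(4 9 8)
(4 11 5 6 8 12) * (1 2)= (1 2)(4 11 5 6 8 12)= [0, 2, 1, 3, 11, 6, 8, 7, 12, 9, 10, 5, 4]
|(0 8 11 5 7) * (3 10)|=10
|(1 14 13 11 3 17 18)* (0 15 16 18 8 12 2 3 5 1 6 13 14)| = |(0 15 16 18 6 13 11 5 1)(2 3 17 8 12)| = 45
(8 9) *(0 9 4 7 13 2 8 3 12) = (0 9 3 12)(2 8 4 7 13) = [9, 1, 8, 12, 7, 5, 6, 13, 4, 3, 10, 11, 0, 2]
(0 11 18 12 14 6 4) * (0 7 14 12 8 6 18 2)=[11, 1, 0, 3, 7, 5, 4, 14, 6, 9, 10, 2, 12, 13, 18, 15, 16, 17, 8]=(0 11 2)(4 7 14 18 8 6)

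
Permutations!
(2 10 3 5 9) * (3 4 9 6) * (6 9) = (2 10 4 6 3 5 9) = [0, 1, 10, 5, 6, 9, 3, 7, 8, 2, 4]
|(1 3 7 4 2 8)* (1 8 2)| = |(8)(1 3 7 4)| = 4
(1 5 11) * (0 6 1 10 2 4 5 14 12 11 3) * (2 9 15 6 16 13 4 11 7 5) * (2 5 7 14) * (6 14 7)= (0 16 13 4 5 3)(1 2 11 10 9 15 14 12 7 6)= [16, 2, 11, 0, 5, 3, 1, 6, 8, 15, 9, 10, 7, 4, 12, 14, 13]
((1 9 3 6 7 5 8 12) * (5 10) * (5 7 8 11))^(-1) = (1 12 8 6 3 9)(5 11)(7 10)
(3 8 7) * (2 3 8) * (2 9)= (2 3 9)(7 8)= [0, 1, 3, 9, 4, 5, 6, 8, 7, 2]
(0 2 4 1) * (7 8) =(0 2 4 1)(7 8) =[2, 0, 4, 3, 1, 5, 6, 8, 7]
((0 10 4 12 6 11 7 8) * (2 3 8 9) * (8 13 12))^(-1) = ((0 10 4 8)(2 3 13 12 6 11 7 9))^(-1) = (0 8 4 10)(2 9 7 11 6 12 13 3)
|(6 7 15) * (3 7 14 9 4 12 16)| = 9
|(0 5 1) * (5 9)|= |(0 9 5 1)|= 4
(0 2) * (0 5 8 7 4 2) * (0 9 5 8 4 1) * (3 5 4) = (0 9 4 2 8 7 1)(3 5) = [9, 0, 8, 5, 2, 3, 6, 1, 7, 4]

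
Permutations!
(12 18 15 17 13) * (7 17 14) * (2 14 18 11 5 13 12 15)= (2 14 7 17 12 11 5 13 15 18)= [0, 1, 14, 3, 4, 13, 6, 17, 8, 9, 10, 5, 11, 15, 7, 18, 16, 12, 2]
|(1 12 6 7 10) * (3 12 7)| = 3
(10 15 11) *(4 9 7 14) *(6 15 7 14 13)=(4 9 14)(6 15 11 10 7 13)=[0, 1, 2, 3, 9, 5, 15, 13, 8, 14, 7, 10, 12, 6, 4, 11]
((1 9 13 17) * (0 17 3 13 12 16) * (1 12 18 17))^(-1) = (0 16 12 17 18 9 1)(3 13)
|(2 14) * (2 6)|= |(2 14 6)|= 3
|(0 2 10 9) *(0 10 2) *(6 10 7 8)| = 5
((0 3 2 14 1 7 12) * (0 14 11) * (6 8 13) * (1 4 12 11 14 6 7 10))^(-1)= (0 11 7 13 8 6 12 4 14 2 3)(1 10)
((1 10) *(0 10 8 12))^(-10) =(12)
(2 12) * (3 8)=(2 12)(3 8)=[0, 1, 12, 8, 4, 5, 6, 7, 3, 9, 10, 11, 2]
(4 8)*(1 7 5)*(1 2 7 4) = (1 4 8)(2 7 5) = [0, 4, 7, 3, 8, 2, 6, 5, 1]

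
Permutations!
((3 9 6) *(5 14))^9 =((3 9 6)(5 14))^9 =(5 14)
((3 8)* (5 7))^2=(8)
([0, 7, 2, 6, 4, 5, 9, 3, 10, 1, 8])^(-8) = (10)(1 3 9 7 6)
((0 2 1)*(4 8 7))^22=(0 2 1)(4 8 7)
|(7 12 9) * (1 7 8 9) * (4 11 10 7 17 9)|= |(1 17 9 8 4 11 10 7 12)|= 9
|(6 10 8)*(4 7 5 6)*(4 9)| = 7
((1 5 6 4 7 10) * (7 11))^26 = ((1 5 6 4 11 7 10))^26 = (1 7 4 5 10 11 6)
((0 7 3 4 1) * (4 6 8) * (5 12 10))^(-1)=(0 1 4 8 6 3 7)(5 10 12)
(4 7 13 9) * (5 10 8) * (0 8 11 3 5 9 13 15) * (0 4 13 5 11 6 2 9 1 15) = (0 8 1 15 4 7)(2 9 13 5 10 6)(3 11) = [8, 15, 9, 11, 7, 10, 2, 0, 1, 13, 6, 3, 12, 5, 14, 4]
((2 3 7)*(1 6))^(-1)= (1 6)(2 7 3)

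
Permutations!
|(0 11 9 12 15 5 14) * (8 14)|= |(0 11 9 12 15 5 8 14)|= 8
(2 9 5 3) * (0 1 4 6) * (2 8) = (0 1 4 6)(2 9 5 3 8) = [1, 4, 9, 8, 6, 3, 0, 7, 2, 5]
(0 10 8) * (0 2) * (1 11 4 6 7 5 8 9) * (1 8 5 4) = (0 10 9 8 2)(1 11)(4 6 7) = [10, 11, 0, 3, 6, 5, 7, 4, 2, 8, 9, 1]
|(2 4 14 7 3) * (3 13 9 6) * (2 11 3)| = |(2 4 14 7 13 9 6)(3 11)| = 14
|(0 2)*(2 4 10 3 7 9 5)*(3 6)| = |(0 4 10 6 3 7 9 5 2)| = 9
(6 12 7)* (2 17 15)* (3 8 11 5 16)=[0, 1, 17, 8, 4, 16, 12, 6, 11, 9, 10, 5, 7, 13, 14, 2, 3, 15]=(2 17 15)(3 8 11 5 16)(6 12 7)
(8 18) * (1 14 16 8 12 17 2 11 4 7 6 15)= [0, 14, 11, 3, 7, 5, 15, 6, 18, 9, 10, 4, 17, 13, 16, 1, 8, 2, 12]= (1 14 16 8 18 12 17 2 11 4 7 6 15)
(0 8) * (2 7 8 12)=[12, 1, 7, 3, 4, 5, 6, 8, 0, 9, 10, 11, 2]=(0 12 2 7 8)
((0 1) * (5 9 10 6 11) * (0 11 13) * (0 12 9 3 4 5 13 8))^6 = ((0 1 11 13 12 9 10 6 8)(3 4 5))^6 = (0 10 13)(1 6 12)(8 9 11)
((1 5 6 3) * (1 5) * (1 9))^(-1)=(1 9)(3 6 5)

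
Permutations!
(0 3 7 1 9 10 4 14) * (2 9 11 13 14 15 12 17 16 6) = (0 3 7 1 11 13 14)(2 9 10 4 15 12 17 16 6) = [3, 11, 9, 7, 15, 5, 2, 1, 8, 10, 4, 13, 17, 14, 0, 12, 6, 16]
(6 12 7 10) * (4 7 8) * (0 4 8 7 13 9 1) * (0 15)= (0 4 13 9 1 15)(6 12 7 10)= [4, 15, 2, 3, 13, 5, 12, 10, 8, 1, 6, 11, 7, 9, 14, 0]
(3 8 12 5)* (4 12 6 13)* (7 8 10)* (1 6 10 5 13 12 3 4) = (1 6 12 13)(3 5 4)(7 8 10) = [0, 6, 2, 5, 3, 4, 12, 8, 10, 9, 7, 11, 13, 1]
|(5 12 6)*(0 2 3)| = 3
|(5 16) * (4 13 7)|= |(4 13 7)(5 16)|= 6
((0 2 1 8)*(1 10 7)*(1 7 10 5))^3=(10)(0 1 2 8 5)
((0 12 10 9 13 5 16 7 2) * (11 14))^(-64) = ((0 12 10 9 13 5 16 7 2)(11 14))^(-64) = (0 2 7 16 5 13 9 10 12)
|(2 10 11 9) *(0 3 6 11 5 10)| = 6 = |(0 3 6 11 9 2)(5 10)|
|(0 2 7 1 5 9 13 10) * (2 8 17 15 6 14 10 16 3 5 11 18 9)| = |(0 8 17 15 6 14 10)(1 11 18 9 13 16 3 5 2 7)| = 70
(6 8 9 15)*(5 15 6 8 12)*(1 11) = (1 11)(5 15 8 9 6 12) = [0, 11, 2, 3, 4, 15, 12, 7, 9, 6, 10, 1, 5, 13, 14, 8]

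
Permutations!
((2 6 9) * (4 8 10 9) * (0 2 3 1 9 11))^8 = ((0 2 6 4 8 10 11)(1 9 3))^8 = (0 2 6 4 8 10 11)(1 3 9)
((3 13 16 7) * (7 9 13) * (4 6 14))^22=(4 6 14)(9 13 16)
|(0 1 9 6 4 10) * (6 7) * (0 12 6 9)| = 4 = |(0 1)(4 10 12 6)(7 9)|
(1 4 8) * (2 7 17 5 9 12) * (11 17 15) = (1 4 8)(2 7 15 11 17 5 9 12) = [0, 4, 7, 3, 8, 9, 6, 15, 1, 12, 10, 17, 2, 13, 14, 11, 16, 5]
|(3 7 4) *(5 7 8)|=5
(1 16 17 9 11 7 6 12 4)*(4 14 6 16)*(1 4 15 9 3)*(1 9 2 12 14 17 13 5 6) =[0, 15, 12, 9, 4, 6, 14, 16, 8, 11, 10, 7, 17, 5, 1, 2, 13, 3] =(1 15 2 12 17 3 9 11 7 16 13 5 6 14)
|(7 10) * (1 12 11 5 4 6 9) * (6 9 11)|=|(1 12 6 11 5 4 9)(7 10)|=14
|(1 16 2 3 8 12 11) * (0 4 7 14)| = 28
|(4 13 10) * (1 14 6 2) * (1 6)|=|(1 14)(2 6)(4 13 10)|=6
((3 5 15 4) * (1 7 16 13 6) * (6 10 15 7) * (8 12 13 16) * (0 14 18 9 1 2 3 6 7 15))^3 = (0 9 8 10 18 7 13 14 1 12)(2 15)(3 4)(5 6)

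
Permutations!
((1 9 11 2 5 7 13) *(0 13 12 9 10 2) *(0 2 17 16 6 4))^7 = (0 4 6 16 17 10 1 13)(2 5 7 12 9 11)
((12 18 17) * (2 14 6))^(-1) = ((2 14 6)(12 18 17))^(-1) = (2 6 14)(12 17 18)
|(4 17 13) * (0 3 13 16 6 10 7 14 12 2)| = |(0 3 13 4 17 16 6 10 7 14 12 2)| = 12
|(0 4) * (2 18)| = |(0 4)(2 18)| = 2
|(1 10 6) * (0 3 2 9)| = 12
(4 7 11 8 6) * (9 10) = (4 7 11 8 6)(9 10) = [0, 1, 2, 3, 7, 5, 4, 11, 6, 10, 9, 8]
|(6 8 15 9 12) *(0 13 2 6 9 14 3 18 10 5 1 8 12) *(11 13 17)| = |(0 17 11 13 2 6 12 9)(1 8 15 14 3 18 10 5)| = 8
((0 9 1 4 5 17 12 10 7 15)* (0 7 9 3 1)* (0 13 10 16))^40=(17)(9 13 10)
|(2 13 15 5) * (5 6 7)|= |(2 13 15 6 7 5)|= 6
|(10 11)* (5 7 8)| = |(5 7 8)(10 11)| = 6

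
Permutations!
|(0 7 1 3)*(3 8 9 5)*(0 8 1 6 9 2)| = 8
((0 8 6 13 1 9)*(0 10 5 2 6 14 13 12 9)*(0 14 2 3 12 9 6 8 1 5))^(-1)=(0 10 9 6 12 3 5 13 14 1)(2 8)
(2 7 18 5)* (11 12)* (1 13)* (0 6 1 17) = (0 6 1 13 17)(2 7 18 5)(11 12) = [6, 13, 7, 3, 4, 2, 1, 18, 8, 9, 10, 12, 11, 17, 14, 15, 16, 0, 5]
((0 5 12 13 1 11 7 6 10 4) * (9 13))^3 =((0 5 12 9 13 1 11 7 6 10 4))^3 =(0 9 11 10 5 13 7 4 12 1 6)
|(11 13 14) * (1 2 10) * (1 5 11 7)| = |(1 2 10 5 11 13 14 7)| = 8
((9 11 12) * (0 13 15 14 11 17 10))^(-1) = (0 10 17 9 12 11 14 15 13)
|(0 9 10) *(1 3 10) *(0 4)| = |(0 9 1 3 10 4)| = 6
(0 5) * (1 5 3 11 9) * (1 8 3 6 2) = (0 6 2 1 5)(3 11 9 8) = [6, 5, 1, 11, 4, 0, 2, 7, 3, 8, 10, 9]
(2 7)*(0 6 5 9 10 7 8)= (0 6 5 9 10 7 2 8)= [6, 1, 8, 3, 4, 9, 5, 2, 0, 10, 7]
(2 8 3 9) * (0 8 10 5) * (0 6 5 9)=[8, 1, 10, 0, 4, 6, 5, 7, 3, 2, 9]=(0 8 3)(2 10 9)(5 6)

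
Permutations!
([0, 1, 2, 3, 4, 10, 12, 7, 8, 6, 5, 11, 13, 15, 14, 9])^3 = (5 10)(6 15 12 9 13)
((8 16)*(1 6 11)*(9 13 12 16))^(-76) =((1 6 11)(8 9 13 12 16))^(-76) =(1 11 6)(8 16 12 13 9)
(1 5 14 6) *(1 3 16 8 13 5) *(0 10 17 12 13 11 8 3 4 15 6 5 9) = [10, 1, 2, 16, 15, 14, 4, 7, 11, 0, 17, 8, 13, 9, 5, 6, 3, 12] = (0 10 17 12 13 9)(3 16)(4 15 6)(5 14)(8 11)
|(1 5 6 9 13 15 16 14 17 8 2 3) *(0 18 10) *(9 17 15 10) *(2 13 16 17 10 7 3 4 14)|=|(0 18 9 16 2 4 14 15 17 8 13 7 3 1 5 6 10)|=17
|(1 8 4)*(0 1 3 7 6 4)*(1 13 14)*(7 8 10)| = 10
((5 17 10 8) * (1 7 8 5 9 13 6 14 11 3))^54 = (17)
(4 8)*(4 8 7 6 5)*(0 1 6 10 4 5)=(0 1 6)(4 7 10)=[1, 6, 2, 3, 7, 5, 0, 10, 8, 9, 4]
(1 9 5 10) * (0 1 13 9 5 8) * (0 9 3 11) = (0 1 5 10 13 3 11)(8 9) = [1, 5, 2, 11, 4, 10, 6, 7, 9, 8, 13, 0, 12, 3]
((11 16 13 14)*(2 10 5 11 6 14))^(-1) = (2 13 16 11 5 10)(6 14) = ((2 10 5 11 16 13)(6 14))^(-1)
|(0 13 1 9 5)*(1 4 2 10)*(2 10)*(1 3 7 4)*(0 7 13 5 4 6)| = |(0 5 7 6)(1 9 4 10 3 13)| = 12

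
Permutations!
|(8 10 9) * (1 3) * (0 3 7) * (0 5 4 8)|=|(0 3 1 7 5 4 8 10 9)|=9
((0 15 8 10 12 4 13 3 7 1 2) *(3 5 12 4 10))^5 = (0 1 3 15 2 7 8)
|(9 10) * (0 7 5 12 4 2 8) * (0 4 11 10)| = |(0 7 5 12 11 10 9)(2 8 4)| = 21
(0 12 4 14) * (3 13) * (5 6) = (0 12 4 14)(3 13)(5 6) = [12, 1, 2, 13, 14, 6, 5, 7, 8, 9, 10, 11, 4, 3, 0]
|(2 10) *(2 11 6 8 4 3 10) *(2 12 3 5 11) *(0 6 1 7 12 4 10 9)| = |(0 6 8 10 2 4 5 11 1 7 12 3 9)| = 13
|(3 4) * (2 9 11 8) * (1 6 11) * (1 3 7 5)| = 10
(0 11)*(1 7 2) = (0 11)(1 7 2) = [11, 7, 1, 3, 4, 5, 6, 2, 8, 9, 10, 0]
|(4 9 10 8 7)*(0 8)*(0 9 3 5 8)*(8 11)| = 6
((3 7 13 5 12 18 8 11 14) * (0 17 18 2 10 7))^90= (0 3 14 11 8 18 17)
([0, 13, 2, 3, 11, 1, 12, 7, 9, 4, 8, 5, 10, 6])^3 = [0, 12, 2, 3, 1, 6, 8, 7, 11, 5, 4, 13, 9, 10]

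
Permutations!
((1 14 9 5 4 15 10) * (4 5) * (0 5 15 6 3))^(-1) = (0 3 6 4 9 14 1 10 15 5)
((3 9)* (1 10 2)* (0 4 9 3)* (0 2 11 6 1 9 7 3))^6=((0 4 7 3)(1 10 11 6)(2 9))^6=(0 7)(1 11)(3 4)(6 10)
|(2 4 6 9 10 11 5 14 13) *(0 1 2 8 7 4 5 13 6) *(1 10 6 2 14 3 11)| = |(0 10 1 14 2 5 3 11 13 8 7 4)(6 9)| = 12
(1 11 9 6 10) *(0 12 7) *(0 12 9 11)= (0 9 6 10 1)(7 12)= [9, 0, 2, 3, 4, 5, 10, 12, 8, 6, 1, 11, 7]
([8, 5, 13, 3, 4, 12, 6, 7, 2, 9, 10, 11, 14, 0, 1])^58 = (0 2)(1 12)(5 14)(8 13)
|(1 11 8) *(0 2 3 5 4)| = |(0 2 3 5 4)(1 11 8)| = 15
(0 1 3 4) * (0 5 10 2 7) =[1, 3, 7, 4, 5, 10, 6, 0, 8, 9, 2] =(0 1 3 4 5 10 2 7)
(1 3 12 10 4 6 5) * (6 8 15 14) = (1 3 12 10 4 8 15 14 6 5) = [0, 3, 2, 12, 8, 1, 5, 7, 15, 9, 4, 11, 10, 13, 6, 14]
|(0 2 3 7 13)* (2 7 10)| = 3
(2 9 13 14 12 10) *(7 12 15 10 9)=(2 7 12 9 13 14 15 10)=[0, 1, 7, 3, 4, 5, 6, 12, 8, 13, 2, 11, 9, 14, 15, 10]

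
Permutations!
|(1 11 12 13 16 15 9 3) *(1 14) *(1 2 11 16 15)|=8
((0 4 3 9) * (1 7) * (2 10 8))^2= (0 3)(2 8 10)(4 9)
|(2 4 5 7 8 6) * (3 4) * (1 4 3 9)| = 8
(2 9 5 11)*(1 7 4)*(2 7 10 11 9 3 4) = [0, 10, 3, 4, 1, 9, 6, 2, 8, 5, 11, 7] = (1 10 11 7 2 3 4)(5 9)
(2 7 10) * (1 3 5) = [0, 3, 7, 5, 4, 1, 6, 10, 8, 9, 2] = (1 3 5)(2 7 10)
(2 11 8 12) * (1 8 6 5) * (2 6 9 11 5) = [0, 8, 5, 3, 4, 1, 2, 7, 12, 11, 10, 9, 6] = (1 8 12 6 2 5)(9 11)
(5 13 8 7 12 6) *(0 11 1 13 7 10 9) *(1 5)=(0 11 5 7 12 6 1 13 8 10 9)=[11, 13, 2, 3, 4, 7, 1, 12, 10, 0, 9, 5, 6, 8]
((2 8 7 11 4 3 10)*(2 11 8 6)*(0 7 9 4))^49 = (0 7 8 9 4 3 10 11)(2 6)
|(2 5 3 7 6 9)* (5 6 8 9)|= |(2 6 5 3 7 8 9)|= 7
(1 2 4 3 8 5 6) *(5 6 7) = (1 2 4 3 8 6)(5 7) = [0, 2, 4, 8, 3, 7, 1, 5, 6]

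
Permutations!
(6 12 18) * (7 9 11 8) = (6 12 18)(7 9 11 8) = [0, 1, 2, 3, 4, 5, 12, 9, 7, 11, 10, 8, 18, 13, 14, 15, 16, 17, 6]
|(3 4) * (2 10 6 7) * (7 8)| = |(2 10 6 8 7)(3 4)| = 10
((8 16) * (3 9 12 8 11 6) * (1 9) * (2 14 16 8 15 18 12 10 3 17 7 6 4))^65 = (1 9 10 3)(6 7 17)(12 18 15)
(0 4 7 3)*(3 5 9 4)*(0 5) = (0 3 5 9 4 7) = [3, 1, 2, 5, 7, 9, 6, 0, 8, 4]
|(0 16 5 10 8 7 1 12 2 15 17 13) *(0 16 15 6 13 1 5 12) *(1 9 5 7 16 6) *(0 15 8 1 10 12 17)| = 22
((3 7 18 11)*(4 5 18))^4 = (3 18 4)(5 7 11)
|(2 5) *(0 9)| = 2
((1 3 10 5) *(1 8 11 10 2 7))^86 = (1 2)(3 7)(5 11)(8 10)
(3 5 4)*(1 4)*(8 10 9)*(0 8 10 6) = [8, 4, 2, 5, 3, 1, 0, 7, 6, 10, 9] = (0 8 6)(1 4 3 5)(9 10)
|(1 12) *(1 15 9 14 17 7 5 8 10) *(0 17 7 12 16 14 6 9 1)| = 22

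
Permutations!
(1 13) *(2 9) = (1 13)(2 9) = [0, 13, 9, 3, 4, 5, 6, 7, 8, 2, 10, 11, 12, 1]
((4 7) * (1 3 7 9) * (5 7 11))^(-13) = ((1 3 11 5 7 4 9))^(-13) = (1 3 11 5 7 4 9)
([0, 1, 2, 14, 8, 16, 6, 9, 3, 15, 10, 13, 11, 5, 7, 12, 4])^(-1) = [0, 1, 2, 8, 16, 13, 6, 14, 4, 7, 10, 12, 15, 11, 3, 9, 5]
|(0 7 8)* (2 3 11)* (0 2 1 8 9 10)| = 20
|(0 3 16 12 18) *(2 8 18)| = 7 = |(0 3 16 12 2 8 18)|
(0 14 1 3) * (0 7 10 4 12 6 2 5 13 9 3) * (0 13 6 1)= (0 14)(1 13 9 3 7 10 4 12)(2 5 6)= [14, 13, 5, 7, 12, 6, 2, 10, 8, 3, 4, 11, 1, 9, 0]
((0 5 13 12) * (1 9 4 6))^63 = ((0 5 13 12)(1 9 4 6))^63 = (0 12 13 5)(1 6 4 9)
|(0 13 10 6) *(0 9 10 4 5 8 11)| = 6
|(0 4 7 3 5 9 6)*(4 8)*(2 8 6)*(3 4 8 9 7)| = |(0 6)(2 9)(3 5 7 4)| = 4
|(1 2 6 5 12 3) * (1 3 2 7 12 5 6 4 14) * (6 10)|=|(1 7 12 2 4 14)(6 10)|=6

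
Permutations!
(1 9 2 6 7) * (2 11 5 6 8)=(1 9 11 5 6 7)(2 8)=[0, 9, 8, 3, 4, 6, 7, 1, 2, 11, 10, 5]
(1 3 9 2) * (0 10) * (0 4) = (0 10 4)(1 3 9 2) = [10, 3, 1, 9, 0, 5, 6, 7, 8, 2, 4]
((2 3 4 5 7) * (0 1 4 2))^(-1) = ((0 1 4 5 7)(2 3))^(-1) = (0 7 5 4 1)(2 3)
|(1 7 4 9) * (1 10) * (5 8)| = |(1 7 4 9 10)(5 8)| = 10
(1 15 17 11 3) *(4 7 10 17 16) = (1 15 16 4 7 10 17 11 3) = [0, 15, 2, 1, 7, 5, 6, 10, 8, 9, 17, 3, 12, 13, 14, 16, 4, 11]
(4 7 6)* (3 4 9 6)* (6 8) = (3 4 7)(6 9 8) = [0, 1, 2, 4, 7, 5, 9, 3, 6, 8]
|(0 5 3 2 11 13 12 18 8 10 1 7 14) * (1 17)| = |(0 5 3 2 11 13 12 18 8 10 17 1 7 14)| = 14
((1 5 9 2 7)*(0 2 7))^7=(0 2)(1 7 9 5)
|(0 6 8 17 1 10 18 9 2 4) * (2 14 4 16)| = |(0 6 8 17 1 10 18 9 14 4)(2 16)| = 10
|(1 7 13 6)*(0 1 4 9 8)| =|(0 1 7 13 6 4 9 8)| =8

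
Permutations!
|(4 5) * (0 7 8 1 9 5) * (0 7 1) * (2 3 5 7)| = |(0 1 9 7 8)(2 3 5 4)| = 20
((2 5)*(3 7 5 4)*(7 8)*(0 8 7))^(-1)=((0 8)(2 4 3 7 5))^(-1)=(0 8)(2 5 7 3 4)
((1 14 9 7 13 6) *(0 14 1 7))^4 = ((0 14 9)(6 7 13))^4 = (0 14 9)(6 7 13)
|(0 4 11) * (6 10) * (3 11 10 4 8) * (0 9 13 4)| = |(0 8 3 11 9 13 4 10 6)| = 9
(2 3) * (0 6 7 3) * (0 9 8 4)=(0 6 7 3 2 9 8 4)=[6, 1, 9, 2, 0, 5, 7, 3, 4, 8]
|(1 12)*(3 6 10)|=|(1 12)(3 6 10)|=6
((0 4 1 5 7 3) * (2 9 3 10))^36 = ((0 4 1 5 7 10 2 9 3))^36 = (10)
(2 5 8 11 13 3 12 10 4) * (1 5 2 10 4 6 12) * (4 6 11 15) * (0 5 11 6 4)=(0 5 8 15)(1 11 13 3)(4 10 6 12)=[5, 11, 2, 1, 10, 8, 12, 7, 15, 9, 6, 13, 4, 3, 14, 0]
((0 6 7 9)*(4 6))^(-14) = ((0 4 6 7 9))^(-14) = (0 4 6 7 9)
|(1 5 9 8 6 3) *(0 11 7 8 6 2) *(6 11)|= 10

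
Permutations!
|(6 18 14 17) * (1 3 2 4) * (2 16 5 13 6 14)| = |(1 3 16 5 13 6 18 2 4)(14 17)| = 18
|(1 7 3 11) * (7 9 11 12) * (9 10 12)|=|(1 10 12 7 3 9 11)|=7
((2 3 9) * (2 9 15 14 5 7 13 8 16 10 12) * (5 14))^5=((2 3 15 5 7 13 8 16 10 12))^5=(2 13)(3 8)(5 10)(7 12)(15 16)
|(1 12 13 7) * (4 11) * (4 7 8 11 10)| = |(1 12 13 8 11 7)(4 10)| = 6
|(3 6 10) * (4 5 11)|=|(3 6 10)(4 5 11)|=3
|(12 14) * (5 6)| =2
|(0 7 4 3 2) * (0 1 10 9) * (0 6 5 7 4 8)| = 11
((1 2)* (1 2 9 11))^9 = ((1 9 11))^9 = (11)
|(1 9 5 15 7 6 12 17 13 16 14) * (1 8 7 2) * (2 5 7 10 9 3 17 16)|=|(1 3 17 13 2)(5 15)(6 12 16 14 8 10 9 7)|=40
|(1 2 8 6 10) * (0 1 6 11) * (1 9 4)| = 14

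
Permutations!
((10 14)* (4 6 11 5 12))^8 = (14)(4 5 6 12 11)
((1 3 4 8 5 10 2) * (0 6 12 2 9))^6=((0 6 12 2 1 3 4 8 5 10 9))^6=(0 4 6 8 12 5 2 10 1 9 3)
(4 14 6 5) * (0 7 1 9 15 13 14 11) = (0 7 1 9 15 13 14 6 5 4 11) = [7, 9, 2, 3, 11, 4, 5, 1, 8, 15, 10, 0, 12, 14, 6, 13]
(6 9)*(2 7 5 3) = [0, 1, 7, 2, 4, 3, 9, 5, 8, 6] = (2 7 5 3)(6 9)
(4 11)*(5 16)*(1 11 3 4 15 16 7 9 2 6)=(1 11 15 16 5 7 9 2 6)(3 4)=[0, 11, 6, 4, 3, 7, 1, 9, 8, 2, 10, 15, 12, 13, 14, 16, 5]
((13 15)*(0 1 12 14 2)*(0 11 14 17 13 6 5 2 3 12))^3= ((0 1)(2 11 14 3 12 17 13 15 6 5))^3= (0 1)(2 3 13 5 14 17 6 11 12 15)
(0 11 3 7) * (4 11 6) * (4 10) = (0 6 10 4 11 3 7) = [6, 1, 2, 7, 11, 5, 10, 0, 8, 9, 4, 3]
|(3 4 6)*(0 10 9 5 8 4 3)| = |(0 10 9 5 8 4 6)| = 7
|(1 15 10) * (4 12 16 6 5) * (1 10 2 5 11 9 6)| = 21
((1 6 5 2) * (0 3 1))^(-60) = ((0 3 1 6 5 2))^(-60) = (6)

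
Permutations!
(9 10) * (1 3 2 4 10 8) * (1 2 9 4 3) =(2 3 9 8)(4 10) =[0, 1, 3, 9, 10, 5, 6, 7, 2, 8, 4]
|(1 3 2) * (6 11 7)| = 3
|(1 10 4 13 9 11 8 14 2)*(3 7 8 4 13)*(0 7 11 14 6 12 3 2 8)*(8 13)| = 18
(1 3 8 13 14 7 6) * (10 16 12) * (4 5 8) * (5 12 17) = (1 3 4 12 10 16 17 5 8 13 14 7 6) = [0, 3, 2, 4, 12, 8, 1, 6, 13, 9, 16, 11, 10, 14, 7, 15, 17, 5]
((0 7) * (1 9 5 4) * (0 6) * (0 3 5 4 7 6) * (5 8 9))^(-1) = ((0 6 3 8 9 4 1 5 7))^(-1) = (0 7 5 1 4 9 8 3 6)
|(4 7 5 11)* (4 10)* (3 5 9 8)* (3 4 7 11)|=6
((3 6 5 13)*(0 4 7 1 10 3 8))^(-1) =(0 8 13 5 6 3 10 1 7 4)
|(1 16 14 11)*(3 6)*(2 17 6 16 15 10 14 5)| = |(1 15 10 14 11)(2 17 6 3 16 5)| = 30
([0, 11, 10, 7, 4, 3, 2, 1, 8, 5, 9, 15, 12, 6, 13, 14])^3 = [0, 14, 5, 11, 4, 1, 9, 15, 8, 7, 3, 13, 12, 10, 2, 6]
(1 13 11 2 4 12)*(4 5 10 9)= (1 13 11 2 5 10 9 4 12)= [0, 13, 5, 3, 12, 10, 6, 7, 8, 4, 9, 2, 1, 11]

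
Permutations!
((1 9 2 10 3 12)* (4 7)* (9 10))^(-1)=(1 12 3 10)(2 9)(4 7)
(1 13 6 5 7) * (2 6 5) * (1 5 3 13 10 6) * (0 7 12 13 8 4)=[7, 10, 1, 8, 0, 12, 2, 5, 4, 9, 6, 11, 13, 3]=(0 7 5 12 13 3 8 4)(1 10 6 2)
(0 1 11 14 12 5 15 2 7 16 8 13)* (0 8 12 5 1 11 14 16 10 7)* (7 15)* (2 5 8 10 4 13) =(0 11 16 12 1 14 8 2)(4 13 10 15 5 7) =[11, 14, 0, 3, 13, 7, 6, 4, 2, 9, 15, 16, 1, 10, 8, 5, 12]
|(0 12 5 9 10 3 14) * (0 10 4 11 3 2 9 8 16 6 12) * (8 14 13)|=13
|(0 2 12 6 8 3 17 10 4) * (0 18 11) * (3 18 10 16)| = 42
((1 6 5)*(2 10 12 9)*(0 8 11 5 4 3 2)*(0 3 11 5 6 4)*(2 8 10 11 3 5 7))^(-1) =(0 6 11 2 7 8 3 4 1 5 9 12 10) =((0 10 12 9 5 1 4 3 8 7 2 11 6))^(-1)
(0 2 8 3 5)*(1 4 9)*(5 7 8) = [2, 4, 5, 7, 9, 0, 6, 8, 3, 1] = (0 2 5)(1 4 9)(3 7 8)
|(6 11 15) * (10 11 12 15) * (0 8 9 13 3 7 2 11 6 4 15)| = 22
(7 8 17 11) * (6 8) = [0, 1, 2, 3, 4, 5, 8, 6, 17, 9, 10, 7, 12, 13, 14, 15, 16, 11] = (6 8 17 11 7)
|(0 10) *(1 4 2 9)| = 4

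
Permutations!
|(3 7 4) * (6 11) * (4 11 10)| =|(3 7 11 6 10 4)| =6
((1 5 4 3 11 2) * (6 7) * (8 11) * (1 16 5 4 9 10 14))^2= (1 3 11 16 9 14 4 8 2 5 10)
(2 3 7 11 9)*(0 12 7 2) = (0 12 7 11 9)(2 3) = [12, 1, 3, 2, 4, 5, 6, 11, 8, 0, 10, 9, 7]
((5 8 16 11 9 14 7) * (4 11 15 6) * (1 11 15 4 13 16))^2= (1 9 7 8 11 14 5)(4 6 16 15 13)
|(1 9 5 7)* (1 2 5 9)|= 3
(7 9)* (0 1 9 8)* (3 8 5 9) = (0 1 3 8)(5 9 7) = [1, 3, 2, 8, 4, 9, 6, 5, 0, 7]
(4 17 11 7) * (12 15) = (4 17 11 7)(12 15) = [0, 1, 2, 3, 17, 5, 6, 4, 8, 9, 10, 7, 15, 13, 14, 12, 16, 11]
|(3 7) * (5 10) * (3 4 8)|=4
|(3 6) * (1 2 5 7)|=4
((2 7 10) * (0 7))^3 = ((0 7 10 2))^3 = (0 2 10 7)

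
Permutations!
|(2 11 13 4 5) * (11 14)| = |(2 14 11 13 4 5)| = 6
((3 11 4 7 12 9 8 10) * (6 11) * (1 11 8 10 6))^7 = (1 3 10 9 12 7 4 11)(6 8)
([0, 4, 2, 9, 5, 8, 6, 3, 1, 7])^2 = [0, 5, 2, 7, 8, 1, 6, 9, 4, 3]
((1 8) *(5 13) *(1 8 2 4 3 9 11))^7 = ((1 2 4 3 9 11)(5 13))^7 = (1 2 4 3 9 11)(5 13)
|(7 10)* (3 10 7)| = 2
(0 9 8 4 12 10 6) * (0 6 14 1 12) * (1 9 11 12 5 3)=(0 11 12 10 14 9 8 4)(1 5 3)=[11, 5, 2, 1, 0, 3, 6, 7, 4, 8, 14, 12, 10, 13, 9]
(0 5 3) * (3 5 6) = (0 6 3) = [6, 1, 2, 0, 4, 5, 3]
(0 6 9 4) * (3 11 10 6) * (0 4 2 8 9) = [3, 1, 8, 11, 4, 5, 0, 7, 9, 2, 6, 10] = (0 3 11 10 6)(2 8 9)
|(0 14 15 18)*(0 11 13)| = 6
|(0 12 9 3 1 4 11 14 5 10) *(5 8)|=11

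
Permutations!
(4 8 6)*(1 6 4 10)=[0, 6, 2, 3, 8, 5, 10, 7, 4, 9, 1]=(1 6 10)(4 8)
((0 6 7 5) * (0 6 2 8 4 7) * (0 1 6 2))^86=(2 8 4 7 5)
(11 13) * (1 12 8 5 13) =(1 12 8 5 13 11) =[0, 12, 2, 3, 4, 13, 6, 7, 5, 9, 10, 1, 8, 11]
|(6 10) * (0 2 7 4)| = |(0 2 7 4)(6 10)| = 4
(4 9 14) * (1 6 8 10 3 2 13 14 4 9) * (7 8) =(1 6 7 8 10 3 2 13 14 9 4) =[0, 6, 13, 2, 1, 5, 7, 8, 10, 4, 3, 11, 12, 14, 9]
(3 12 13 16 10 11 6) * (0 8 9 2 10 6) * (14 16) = [8, 1, 10, 12, 4, 5, 3, 7, 9, 2, 11, 0, 13, 14, 16, 15, 6] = (0 8 9 2 10 11)(3 12 13 14 16 6)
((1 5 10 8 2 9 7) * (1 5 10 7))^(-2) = (1 2 10 9 8)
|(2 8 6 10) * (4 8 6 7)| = |(2 6 10)(4 8 7)| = 3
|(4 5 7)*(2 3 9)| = |(2 3 9)(4 5 7)| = 3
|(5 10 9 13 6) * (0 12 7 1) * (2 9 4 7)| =|(0 12 2 9 13 6 5 10 4 7 1)| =11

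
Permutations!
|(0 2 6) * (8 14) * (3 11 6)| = 10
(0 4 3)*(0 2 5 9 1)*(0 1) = (0 4 3 2 5 9) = [4, 1, 5, 2, 3, 9, 6, 7, 8, 0]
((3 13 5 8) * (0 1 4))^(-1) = (0 4 1)(3 8 5 13)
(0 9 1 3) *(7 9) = (0 7 9 1 3) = [7, 3, 2, 0, 4, 5, 6, 9, 8, 1]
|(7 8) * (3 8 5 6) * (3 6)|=|(3 8 7 5)|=4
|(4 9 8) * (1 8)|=|(1 8 4 9)|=4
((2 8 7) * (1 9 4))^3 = ((1 9 4)(2 8 7))^3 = (9)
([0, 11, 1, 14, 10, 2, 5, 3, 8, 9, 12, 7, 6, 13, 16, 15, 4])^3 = [0, 3, 7, 4, 6, 11, 1, 16, 8, 9, 5, 14, 2, 13, 10, 15, 12]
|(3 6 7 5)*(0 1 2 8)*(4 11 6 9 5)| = 12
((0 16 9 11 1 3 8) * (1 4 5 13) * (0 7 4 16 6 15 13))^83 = ((0 6 15 13 1 3 8 7 4 5)(9 11 16))^83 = (0 13 8 5 15 3 4 6 1 7)(9 16 11)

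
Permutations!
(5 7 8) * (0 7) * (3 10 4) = (0 7 8 5)(3 10 4) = [7, 1, 2, 10, 3, 0, 6, 8, 5, 9, 4]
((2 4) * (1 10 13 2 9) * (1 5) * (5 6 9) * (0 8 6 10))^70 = (13)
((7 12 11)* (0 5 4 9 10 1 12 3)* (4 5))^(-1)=((0 4 9 10 1 12 11 7 3))^(-1)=(0 3 7 11 12 1 10 9 4)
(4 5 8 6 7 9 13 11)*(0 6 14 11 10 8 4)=(0 6 7 9 13 10 8 14 11)(4 5)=[6, 1, 2, 3, 5, 4, 7, 9, 14, 13, 8, 0, 12, 10, 11]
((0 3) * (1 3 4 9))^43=(0 1 4 3 9)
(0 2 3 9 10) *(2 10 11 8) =(0 10)(2 3 9 11 8) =[10, 1, 3, 9, 4, 5, 6, 7, 2, 11, 0, 8]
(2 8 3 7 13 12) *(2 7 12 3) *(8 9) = (2 9 8)(3 12 7 13) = [0, 1, 9, 12, 4, 5, 6, 13, 2, 8, 10, 11, 7, 3]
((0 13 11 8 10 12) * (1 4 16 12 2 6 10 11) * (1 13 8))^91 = (16)(2 6 10)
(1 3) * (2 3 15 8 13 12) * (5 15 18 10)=(1 18 10 5 15 8 13 12 2 3)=[0, 18, 3, 1, 4, 15, 6, 7, 13, 9, 5, 11, 2, 12, 14, 8, 16, 17, 10]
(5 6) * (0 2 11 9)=[2, 1, 11, 3, 4, 6, 5, 7, 8, 0, 10, 9]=(0 2 11 9)(5 6)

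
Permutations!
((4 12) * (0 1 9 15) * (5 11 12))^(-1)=(0 15 9 1)(4 12 11 5)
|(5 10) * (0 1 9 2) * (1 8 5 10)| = |(10)(0 8 5 1 9 2)| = 6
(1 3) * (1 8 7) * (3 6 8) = [0, 6, 2, 3, 4, 5, 8, 1, 7] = (1 6 8 7)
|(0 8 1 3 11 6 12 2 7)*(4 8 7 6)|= |(0 7)(1 3 11 4 8)(2 6 12)|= 30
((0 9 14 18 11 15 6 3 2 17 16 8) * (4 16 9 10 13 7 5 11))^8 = ((0 10 13 7 5 11 15 6 3 2 17 9 14 18 4 16 8))^8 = (0 3 8 6 16 15 4 11 18 5 14 7 9 13 17 10 2)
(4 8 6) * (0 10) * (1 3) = (0 10)(1 3)(4 8 6) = [10, 3, 2, 1, 8, 5, 4, 7, 6, 9, 0]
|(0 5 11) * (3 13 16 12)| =12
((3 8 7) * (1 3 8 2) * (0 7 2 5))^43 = (0 7 8 2 1 3 5)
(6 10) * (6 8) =(6 10 8) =[0, 1, 2, 3, 4, 5, 10, 7, 6, 9, 8]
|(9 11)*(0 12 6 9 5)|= |(0 12 6 9 11 5)|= 6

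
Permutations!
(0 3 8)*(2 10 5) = (0 3 8)(2 10 5) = [3, 1, 10, 8, 4, 2, 6, 7, 0, 9, 5]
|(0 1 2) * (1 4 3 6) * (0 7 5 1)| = 4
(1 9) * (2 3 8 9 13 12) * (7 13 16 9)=(1 16 9)(2 3 8 7 13 12)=[0, 16, 3, 8, 4, 5, 6, 13, 7, 1, 10, 11, 2, 12, 14, 15, 9]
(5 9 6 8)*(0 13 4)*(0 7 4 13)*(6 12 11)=(13)(4 7)(5 9 12 11 6 8)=[0, 1, 2, 3, 7, 9, 8, 4, 5, 12, 10, 6, 11, 13]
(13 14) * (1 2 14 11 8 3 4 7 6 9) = [0, 2, 14, 4, 7, 5, 9, 6, 3, 1, 10, 8, 12, 11, 13] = (1 2 14 13 11 8 3 4 7 6 9)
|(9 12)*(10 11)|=|(9 12)(10 11)|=2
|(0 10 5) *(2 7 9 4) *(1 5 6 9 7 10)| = 15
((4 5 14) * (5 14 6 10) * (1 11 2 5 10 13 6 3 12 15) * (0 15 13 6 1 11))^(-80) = ((0 15 11 2 5 3 12 13 1)(4 14))^(-80) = (0 15 11 2 5 3 12 13 1)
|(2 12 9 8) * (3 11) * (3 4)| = |(2 12 9 8)(3 11 4)| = 12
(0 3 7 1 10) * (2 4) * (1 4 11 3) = (0 1 10)(2 11 3 7 4) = [1, 10, 11, 7, 2, 5, 6, 4, 8, 9, 0, 3]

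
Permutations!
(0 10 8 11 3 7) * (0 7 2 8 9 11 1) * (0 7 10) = [0, 7, 8, 2, 4, 5, 6, 10, 1, 11, 9, 3] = (1 7 10 9 11 3 2 8)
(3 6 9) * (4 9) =[0, 1, 2, 6, 9, 5, 4, 7, 8, 3] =(3 6 4 9)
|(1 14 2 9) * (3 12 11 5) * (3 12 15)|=12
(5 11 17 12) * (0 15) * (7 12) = (0 15)(5 11 17 7 12) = [15, 1, 2, 3, 4, 11, 6, 12, 8, 9, 10, 17, 5, 13, 14, 0, 16, 7]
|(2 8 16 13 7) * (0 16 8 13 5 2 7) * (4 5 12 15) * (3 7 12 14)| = |(0 16 14 3 7 12 15 4 5 2 13)| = 11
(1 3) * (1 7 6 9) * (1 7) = (1 3)(6 9 7) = [0, 3, 2, 1, 4, 5, 9, 6, 8, 7]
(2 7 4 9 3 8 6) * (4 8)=(2 7 8 6)(3 4 9)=[0, 1, 7, 4, 9, 5, 2, 8, 6, 3]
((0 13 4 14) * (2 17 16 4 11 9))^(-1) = (0 14 4 16 17 2 9 11 13)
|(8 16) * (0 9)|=|(0 9)(8 16)|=2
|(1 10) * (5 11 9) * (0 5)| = |(0 5 11 9)(1 10)| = 4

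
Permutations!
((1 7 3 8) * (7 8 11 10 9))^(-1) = (1 8)(3 7 9 10 11)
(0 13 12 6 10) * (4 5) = (0 13 12 6 10)(4 5) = [13, 1, 2, 3, 5, 4, 10, 7, 8, 9, 0, 11, 6, 12]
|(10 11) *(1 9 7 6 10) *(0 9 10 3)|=|(0 9 7 6 3)(1 10 11)|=15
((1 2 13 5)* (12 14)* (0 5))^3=(0 2 5 13 1)(12 14)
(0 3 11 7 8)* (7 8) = (0 3 11 8) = [3, 1, 2, 11, 4, 5, 6, 7, 0, 9, 10, 8]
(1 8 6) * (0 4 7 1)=(0 4 7 1 8 6)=[4, 8, 2, 3, 7, 5, 0, 1, 6]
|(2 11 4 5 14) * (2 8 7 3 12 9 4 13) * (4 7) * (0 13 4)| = |(0 13 2 11 4 5 14 8)(3 12 9 7)| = 8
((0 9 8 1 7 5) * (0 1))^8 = (0 8 9)(1 5 7) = ((0 9 8)(1 7 5))^8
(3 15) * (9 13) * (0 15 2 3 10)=(0 15 10)(2 3)(9 13)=[15, 1, 3, 2, 4, 5, 6, 7, 8, 13, 0, 11, 12, 9, 14, 10]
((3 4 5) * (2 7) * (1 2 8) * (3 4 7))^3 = (1 7 2 8 3)(4 5)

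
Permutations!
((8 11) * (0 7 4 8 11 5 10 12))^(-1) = (0 12 10 5 8 4 7)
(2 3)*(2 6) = (2 3 6) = [0, 1, 3, 6, 4, 5, 2]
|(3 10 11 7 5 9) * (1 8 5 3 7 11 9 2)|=4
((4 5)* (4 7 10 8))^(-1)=((4 5 7 10 8))^(-1)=(4 8 10 7 5)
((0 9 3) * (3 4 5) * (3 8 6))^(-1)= ((0 9 4 5 8 6 3))^(-1)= (0 3 6 8 5 4 9)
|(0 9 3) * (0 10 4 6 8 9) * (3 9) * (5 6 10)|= 4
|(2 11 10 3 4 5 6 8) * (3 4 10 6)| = 4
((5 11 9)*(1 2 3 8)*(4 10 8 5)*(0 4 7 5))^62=((0 4 10 8 1 2 3)(5 11 9 7))^62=(0 3 2 1 8 10 4)(5 9)(7 11)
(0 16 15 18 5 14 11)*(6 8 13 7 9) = [16, 1, 2, 3, 4, 14, 8, 9, 13, 6, 10, 0, 12, 7, 11, 18, 15, 17, 5] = (0 16 15 18 5 14 11)(6 8 13 7 9)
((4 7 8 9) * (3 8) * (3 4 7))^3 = (3 7 8 4 9)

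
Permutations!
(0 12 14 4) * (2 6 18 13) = (0 12 14 4)(2 6 18 13) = [12, 1, 6, 3, 0, 5, 18, 7, 8, 9, 10, 11, 14, 2, 4, 15, 16, 17, 13]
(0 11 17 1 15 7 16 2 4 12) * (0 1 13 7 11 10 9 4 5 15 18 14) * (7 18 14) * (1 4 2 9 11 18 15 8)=(0 10 11 17 13 15 18 7 16 9 2 5 8 1 14)(4 12)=[10, 14, 5, 3, 12, 8, 6, 16, 1, 2, 11, 17, 4, 15, 0, 18, 9, 13, 7]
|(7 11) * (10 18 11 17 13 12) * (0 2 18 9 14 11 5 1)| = 40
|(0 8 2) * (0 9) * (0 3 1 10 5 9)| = 15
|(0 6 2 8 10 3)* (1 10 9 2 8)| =|(0 6 8 9 2 1 10 3)| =8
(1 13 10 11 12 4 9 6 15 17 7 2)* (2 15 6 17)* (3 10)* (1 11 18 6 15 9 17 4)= (1 13 3 10 18 6 15 2 11 12)(4 17 7 9)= [0, 13, 11, 10, 17, 5, 15, 9, 8, 4, 18, 12, 1, 3, 14, 2, 16, 7, 6]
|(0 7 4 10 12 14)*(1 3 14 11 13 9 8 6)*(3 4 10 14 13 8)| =30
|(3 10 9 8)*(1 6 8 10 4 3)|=|(1 6 8)(3 4)(9 10)|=6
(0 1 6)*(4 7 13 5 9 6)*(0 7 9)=[1, 4, 2, 3, 9, 0, 7, 13, 8, 6, 10, 11, 12, 5]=(0 1 4 9 6 7 13 5)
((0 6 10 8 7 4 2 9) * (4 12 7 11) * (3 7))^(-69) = ((0 6 10 8 11 4 2 9)(3 7 12))^(-69) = (12)(0 8 2 6 11 9 10 4)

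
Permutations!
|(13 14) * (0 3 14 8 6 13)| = |(0 3 14)(6 13 8)| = 3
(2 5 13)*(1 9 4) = (1 9 4)(2 5 13) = [0, 9, 5, 3, 1, 13, 6, 7, 8, 4, 10, 11, 12, 2]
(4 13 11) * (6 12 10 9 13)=[0, 1, 2, 3, 6, 5, 12, 7, 8, 13, 9, 4, 10, 11]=(4 6 12 10 9 13 11)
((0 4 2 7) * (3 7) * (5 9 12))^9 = ((0 4 2 3 7)(5 9 12))^9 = (12)(0 7 3 2 4)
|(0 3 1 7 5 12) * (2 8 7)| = |(0 3 1 2 8 7 5 12)| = 8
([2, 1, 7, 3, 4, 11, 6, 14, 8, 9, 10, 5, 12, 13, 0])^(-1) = [14, 1, 0, 3, 4, 11, 6, 2, 8, 9, 10, 5, 12, 13, 7]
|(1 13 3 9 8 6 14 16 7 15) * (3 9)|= |(1 13 9 8 6 14 16 7 15)|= 9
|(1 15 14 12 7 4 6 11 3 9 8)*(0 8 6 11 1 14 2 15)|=|(0 8 14 12 7 4 11 3 9 6 1)(2 15)|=22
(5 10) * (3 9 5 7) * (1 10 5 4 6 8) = (1 10 7 3 9 4 6 8) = [0, 10, 2, 9, 6, 5, 8, 3, 1, 4, 7]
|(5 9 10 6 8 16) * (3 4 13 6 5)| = |(3 4 13 6 8 16)(5 9 10)| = 6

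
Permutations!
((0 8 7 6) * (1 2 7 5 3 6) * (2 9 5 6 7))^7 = ((0 8 6)(1 9 5 3 7))^7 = (0 8 6)(1 5 7 9 3)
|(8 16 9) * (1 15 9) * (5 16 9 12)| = 10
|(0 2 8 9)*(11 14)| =4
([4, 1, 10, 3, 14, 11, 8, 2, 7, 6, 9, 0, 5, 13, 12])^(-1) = (0 11 5 12 14 4)(2 7 8 6 9 10)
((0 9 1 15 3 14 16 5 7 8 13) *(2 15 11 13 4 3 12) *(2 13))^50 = (0 1 2 12)(3 14 16 5 7 8 4)(9 11 15 13)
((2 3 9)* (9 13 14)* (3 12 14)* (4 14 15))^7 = ((2 12 15 4 14 9)(3 13))^7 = (2 12 15 4 14 9)(3 13)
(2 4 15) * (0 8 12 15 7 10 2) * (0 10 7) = (0 8 12 15 10 2 4) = [8, 1, 4, 3, 0, 5, 6, 7, 12, 9, 2, 11, 15, 13, 14, 10]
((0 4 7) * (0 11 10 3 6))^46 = ((0 4 7 11 10 3 6))^46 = (0 10 4 3 7 6 11)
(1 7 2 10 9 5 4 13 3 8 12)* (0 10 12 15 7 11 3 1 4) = [10, 11, 12, 8, 13, 0, 6, 2, 15, 5, 9, 3, 4, 1, 14, 7] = (0 10 9 5)(1 11 3 8 15 7 2 12 4 13)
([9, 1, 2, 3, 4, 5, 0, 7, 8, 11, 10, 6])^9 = (0 9 11 6)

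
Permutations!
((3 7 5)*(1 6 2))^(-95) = ((1 6 2)(3 7 5))^(-95) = (1 6 2)(3 7 5)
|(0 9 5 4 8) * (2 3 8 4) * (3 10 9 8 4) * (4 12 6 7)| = 20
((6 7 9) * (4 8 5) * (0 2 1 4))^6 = (9)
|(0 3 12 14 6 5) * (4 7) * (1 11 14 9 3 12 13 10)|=|(0 12 9 3 13 10 1 11 14 6 5)(4 7)|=22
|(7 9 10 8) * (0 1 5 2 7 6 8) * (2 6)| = |(0 1 5 6 8 2 7 9 10)| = 9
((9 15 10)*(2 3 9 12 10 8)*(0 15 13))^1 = (0 15 8 2 3 9 13)(10 12)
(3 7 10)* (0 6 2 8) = (0 6 2 8)(3 7 10) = [6, 1, 8, 7, 4, 5, 2, 10, 0, 9, 3]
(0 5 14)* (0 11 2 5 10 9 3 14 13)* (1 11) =(0 10 9 3 14 1 11 2 5 13) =[10, 11, 5, 14, 4, 13, 6, 7, 8, 3, 9, 2, 12, 0, 1]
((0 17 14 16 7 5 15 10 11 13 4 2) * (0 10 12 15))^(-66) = (17)(2 4 13 11 10)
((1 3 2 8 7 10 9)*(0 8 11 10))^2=((0 8 7)(1 3 2 11 10 9))^2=(0 7 8)(1 2 10)(3 11 9)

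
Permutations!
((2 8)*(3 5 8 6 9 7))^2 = (2 9 3 8 6 7 5)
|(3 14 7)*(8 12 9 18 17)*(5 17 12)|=3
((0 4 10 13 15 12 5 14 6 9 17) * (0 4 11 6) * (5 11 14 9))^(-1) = (0 14)(4 17 9 5 6 11 12 15 13 10)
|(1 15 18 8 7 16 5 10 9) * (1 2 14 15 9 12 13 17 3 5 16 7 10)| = |(1 9 2 14 15 18 8 10 12 13 17 3 5)| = 13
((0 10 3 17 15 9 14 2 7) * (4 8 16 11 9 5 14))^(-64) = (0 7 2 14 5 15 17 3 10)(4 8 16 11 9)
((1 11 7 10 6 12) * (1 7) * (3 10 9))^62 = ((1 11)(3 10 6 12 7 9))^62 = (3 6 7)(9 10 12)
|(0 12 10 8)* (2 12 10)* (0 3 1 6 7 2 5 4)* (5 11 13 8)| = |(0 10 5 4)(1 6 7 2 12 11 13 8 3)| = 36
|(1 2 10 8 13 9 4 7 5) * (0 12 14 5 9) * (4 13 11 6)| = |(0 12 14 5 1 2 10 8 11 6 4 7 9 13)| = 14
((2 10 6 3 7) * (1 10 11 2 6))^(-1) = (1 10)(2 11)(3 6 7)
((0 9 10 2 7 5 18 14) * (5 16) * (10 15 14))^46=((0 9 15 14)(2 7 16 5 18 10))^46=(0 15)(2 18 16)(5 7 10)(9 14)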